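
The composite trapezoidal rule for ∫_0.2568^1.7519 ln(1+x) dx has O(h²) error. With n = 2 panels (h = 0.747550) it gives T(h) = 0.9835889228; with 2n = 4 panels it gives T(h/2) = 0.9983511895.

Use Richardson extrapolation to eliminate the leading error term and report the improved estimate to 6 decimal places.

1.003272

Leading term ∝ h^2; use weight 4 = 2^2.
4*0.9983511895 = 3.9934047580; subtract 0.9835889228 → 3.0098158352
Divide by 2^2 − 1 = 3.
So the Richardson estimate is 1.0032719451.
Correction |R − A(h/2)| = 4.921e-03; gap |A(h/2) − A(h)| = 1.476e-02.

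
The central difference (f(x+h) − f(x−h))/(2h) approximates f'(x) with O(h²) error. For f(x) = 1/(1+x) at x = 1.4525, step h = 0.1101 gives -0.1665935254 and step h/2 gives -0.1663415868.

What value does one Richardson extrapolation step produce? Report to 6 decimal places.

Error is O(h^2); halving h shrinks it by 2^2 = 4.
Numerator 4×A(h/2) − A(h) = 4×(-0.1663415868) − (-0.1665935254) = -0.4987728218
Denominator 4 − 1 = 3.
So the Richardson estimate is -0.1662576073.
Shift from A(h/2): +0.0000839795.

-0.166258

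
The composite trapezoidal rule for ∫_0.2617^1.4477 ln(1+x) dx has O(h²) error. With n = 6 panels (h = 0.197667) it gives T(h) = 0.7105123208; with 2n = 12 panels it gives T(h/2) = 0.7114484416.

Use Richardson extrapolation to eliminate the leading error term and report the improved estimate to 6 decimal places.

0.711760

Order 2 gives 2^r = 4 and 2^r − 1 = 3.
Numerator 4*A(h/2) − A(h) = 4*0.7114484416 − 0.7105123208 = 2.1352814456
Extrapolated: 2.1352814456 / 3 = 0.7117604819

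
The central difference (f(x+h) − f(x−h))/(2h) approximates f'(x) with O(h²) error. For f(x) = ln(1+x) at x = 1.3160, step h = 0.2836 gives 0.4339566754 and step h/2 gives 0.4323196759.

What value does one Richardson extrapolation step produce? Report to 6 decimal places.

0.431774

Leading term ∝ h^2; use weight 4 = 2^2.
A(h/2) − A(h) = 0.4323196759 − 0.4339566754 = -0.0016369995
Correction (A(h/2) − A(h))/(4 − 1) = (-0.0016369995)/3 = -0.0005456665
R = A(h/2) + (A(h/2) − A(h))/3 = 0.4323196759 − 0.0005456665 = 0.4317740094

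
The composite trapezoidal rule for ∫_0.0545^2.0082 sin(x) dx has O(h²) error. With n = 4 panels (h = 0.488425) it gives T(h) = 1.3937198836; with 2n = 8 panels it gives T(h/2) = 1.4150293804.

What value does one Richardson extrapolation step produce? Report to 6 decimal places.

1.422133

Order 2 gives 2^r = 4 and 2^r − 1 = 3.
4*1.4150293804 = 5.6601175216; 5.6601175216 − 1.3937198836 = 4.2663976380
Divide by 2^2 − 1 = 3.
Result: 1.4221325460
Shift from A(h/2): +0.0071031656.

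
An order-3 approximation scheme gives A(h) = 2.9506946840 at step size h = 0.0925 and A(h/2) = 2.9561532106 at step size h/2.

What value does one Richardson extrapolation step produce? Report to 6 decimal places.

2.956933

Method order is 3; weight 2^3 = 8.
Numerator 8*A(h/2) − A(h) = 8*2.9561532106 − 2.9506946840 = 20.6985310008
(8*2.9561532106 − 2.9506946840)/(8 − 1) = 2.9569330001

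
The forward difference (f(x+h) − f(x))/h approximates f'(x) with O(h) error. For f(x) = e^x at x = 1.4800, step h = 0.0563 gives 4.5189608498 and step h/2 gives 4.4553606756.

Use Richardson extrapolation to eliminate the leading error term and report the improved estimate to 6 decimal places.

Order 1 gives 2^r = 2 and 2^r − 1 = 1.
Difference of the inputs: 4.4553606756 − 4.5189608498 = -0.0636001742
Correction (A(h/2) − A(h))/(2 − 1) = (-0.0636001742)/1 = -0.0636001742
R = 4.4553606756 − 0.0636001742 = 4.3917605014
Gap between inputs: 6.360e-02; correction applied: −0.0636001742.

4.391761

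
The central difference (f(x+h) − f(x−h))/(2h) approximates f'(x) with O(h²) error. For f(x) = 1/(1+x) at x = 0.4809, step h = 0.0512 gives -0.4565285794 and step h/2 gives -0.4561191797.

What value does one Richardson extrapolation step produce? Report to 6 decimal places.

Order 2 gives 2^r = 4 and 2^r − 1 = 3.
Top: 4(-0.4561191797) − (-0.4565285794) = -1.3679481394
Divide by 2^2 − 1 = 3.
Result: -0.4559827131

-0.455983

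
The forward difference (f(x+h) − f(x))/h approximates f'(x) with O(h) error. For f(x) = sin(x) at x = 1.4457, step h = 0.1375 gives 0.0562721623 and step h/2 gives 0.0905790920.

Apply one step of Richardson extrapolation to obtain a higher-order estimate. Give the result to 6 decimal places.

The method has order 1: 2^1 = 2.
2^1·A(h/2) = 0.1811581840; minus A(h) gives 0.1248860217.
Divide by 2^1 − 1 = 1.
So the Richardson estimate is 0.1248860217.

0.124886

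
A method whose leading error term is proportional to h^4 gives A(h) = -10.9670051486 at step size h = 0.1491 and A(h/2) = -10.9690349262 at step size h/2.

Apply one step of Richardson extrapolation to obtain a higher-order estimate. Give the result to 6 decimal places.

Method order is 4; weight 2^4 = 16.
2^4 × A(h/2) = -175.5045588192; minus A(h) gives -164.5375536706.
R = (-164.5375536706)/15 = -10.9691702447
Shift from A(h/2): −0.0001353185.

-10.969170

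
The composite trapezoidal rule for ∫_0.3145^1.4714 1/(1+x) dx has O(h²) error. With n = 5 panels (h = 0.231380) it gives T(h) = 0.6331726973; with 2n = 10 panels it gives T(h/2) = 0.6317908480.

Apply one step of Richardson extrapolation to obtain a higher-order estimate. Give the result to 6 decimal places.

Method order is 2; weight 2^2 = 4.
Weighted: 2.5271633920 − 0.6331726973 = 1.8939906947
Extrapolated: 1.8939906947 / 3 = 0.6313302316
Shift from A(h/2): −0.0004606164.

0.631330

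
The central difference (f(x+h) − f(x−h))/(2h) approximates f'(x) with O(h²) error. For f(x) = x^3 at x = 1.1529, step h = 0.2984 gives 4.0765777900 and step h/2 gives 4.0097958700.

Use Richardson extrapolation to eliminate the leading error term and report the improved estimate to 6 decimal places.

With r = 2 the leading error scales as h^2, so the weight is 2^2 = 4.
4 × 4.0097958700 = 16.0391834800; subtract 4.0765777900 → 11.9626056900
11.9626056900 ÷ 3 = 3.9875352300
Gap between inputs: 6.678e-02; correction applied: −0.0222606400.

3.987535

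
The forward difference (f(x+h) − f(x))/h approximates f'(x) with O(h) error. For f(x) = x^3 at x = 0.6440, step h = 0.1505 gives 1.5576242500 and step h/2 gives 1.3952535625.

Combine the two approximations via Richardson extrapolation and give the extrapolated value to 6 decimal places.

r = 1, so 2^r = 2.
Difference of the inputs: 1.3952535625 − 1.5576242500 = -0.1623706875
Divide by 2^1 − 1 = 1: (-0.1623706875)/1 = -0.1623706875
R = 1.3952535625 − 0.1623706875 = 1.2328828750
Gap between inputs: 1.624e-01; correction applied: −0.1623706875.

1.232883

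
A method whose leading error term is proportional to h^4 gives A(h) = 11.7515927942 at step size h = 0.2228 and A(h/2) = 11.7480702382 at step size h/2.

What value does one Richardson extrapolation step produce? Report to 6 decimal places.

Error is O(h^4); halving h shrinks it by 2^4 = 16.
16 × 11.7480702382 − 11.7515927942 = 176.2175310170
Denominator 16 − 1 = 15.
Result: 11.7478354011
Shift from A(h/2): −0.0002348371.

11.747835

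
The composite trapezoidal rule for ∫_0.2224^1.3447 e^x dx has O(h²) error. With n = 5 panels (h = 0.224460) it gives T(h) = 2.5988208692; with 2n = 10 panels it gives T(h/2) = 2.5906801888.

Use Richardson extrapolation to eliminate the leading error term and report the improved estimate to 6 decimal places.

Error is O(h^2); halving h shrinks it by 2^2 = 4.
A(h/2) − A(h) = 2.5906801888 − 2.5988208692 = -0.0081406804
Correction (A(h/2) − A(h))/(4 − 1) = (-0.0081406804)/3 = -0.0027135601
R = A(h/2) + (A(h/2) − A(h))/3 = 2.5906801888 − 0.0027135601 = 2.5879666287
Correction |R − A(h/2)| = 2.714e-03; gap |A(h/2) − A(h)| = 8.141e-03.

2.587967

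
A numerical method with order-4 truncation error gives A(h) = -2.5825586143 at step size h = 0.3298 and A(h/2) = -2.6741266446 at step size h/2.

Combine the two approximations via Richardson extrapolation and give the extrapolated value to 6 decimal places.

-2.680231

Order 4 gives 2^r = 16 and 2^r − 1 = 15.
16 × (-2.6741266446) = -42.7860263136; subtract (-2.5825586143) → -40.2034676993
R = (-40.2034676993)/15 = -2.6802311800
Correction |R − A(h/2)| = 6.105e-03; gap |A(h/2) − A(h)| = 9.157e-02.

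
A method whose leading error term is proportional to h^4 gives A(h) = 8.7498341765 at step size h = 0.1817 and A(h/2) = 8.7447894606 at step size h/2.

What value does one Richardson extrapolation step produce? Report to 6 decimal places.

8.744453

r = 4: numerator weight 16, denominator 15.
Top: 16(8.7447894606) − (8.7498341765) = 131.1667971931
(16 × 8.7447894606 − 8.7498341765)/(16 − 1) = 8.7444531462
Shift from A(h/2): −0.0003363144.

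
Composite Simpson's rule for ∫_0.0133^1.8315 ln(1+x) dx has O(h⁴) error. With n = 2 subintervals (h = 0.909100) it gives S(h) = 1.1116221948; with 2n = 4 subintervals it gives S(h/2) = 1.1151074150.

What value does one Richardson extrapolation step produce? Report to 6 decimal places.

r = 4: numerator weight 16, denominator 15.
Numerator 16·A(h/2) − A(h) = 16·1.1151074150 − 1.1116221948 = 16.7300964452
Divide by 2^4 − 1 = 15.
Result: 1.1153397630

1.115340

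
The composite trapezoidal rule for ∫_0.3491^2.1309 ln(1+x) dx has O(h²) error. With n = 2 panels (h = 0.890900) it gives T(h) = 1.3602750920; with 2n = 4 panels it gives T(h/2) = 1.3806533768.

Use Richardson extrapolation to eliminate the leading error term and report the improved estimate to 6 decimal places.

Leading term ∝ h^2; use weight 4 = 2^2.
Numerator 4*A(h/2) − A(h) = 4*1.3806533768 − 1.3602750920 = 4.1623384152
Divide by 2^2 − 1 = 3.
R = 4.1623384152/3 = 1.3874461384
Gap between inputs: 2.038e-02; correction applied: +0.0067927616.

1.387446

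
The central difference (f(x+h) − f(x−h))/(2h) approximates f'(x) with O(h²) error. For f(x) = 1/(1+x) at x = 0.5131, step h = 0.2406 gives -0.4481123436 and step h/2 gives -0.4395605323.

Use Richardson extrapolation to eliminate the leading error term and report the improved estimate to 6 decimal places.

-0.436710

With r = 2 the leading error scales as h^2, so the weight is 2^2 = 4.
4*(-0.4395605323) = -1.7582421292; (-1.7582421292) − (-0.4481123436) = -1.3101297856
(4*(-0.4395605323) − (-0.4481123436))/(4 − 1) = -0.4367099285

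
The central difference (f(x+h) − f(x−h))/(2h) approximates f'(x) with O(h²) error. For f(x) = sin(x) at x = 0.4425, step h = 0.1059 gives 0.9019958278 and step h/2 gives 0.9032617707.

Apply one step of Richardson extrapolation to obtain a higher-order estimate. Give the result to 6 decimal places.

Error is O(h^2); halving h shrinks it by 2^2 = 4.
4·0.9032617707 − 0.9019958278 = 2.7110512550
Divide by 2^2 − 1 = 3.
(4·0.9032617707 − 0.9019958278)/(4 − 1) = 0.9036837517
Shift from A(h/2): +0.0004219810.

0.903684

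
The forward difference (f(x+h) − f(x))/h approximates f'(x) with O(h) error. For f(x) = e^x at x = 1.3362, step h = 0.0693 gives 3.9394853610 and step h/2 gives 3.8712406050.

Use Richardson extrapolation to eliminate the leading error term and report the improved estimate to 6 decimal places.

The method has order 1: 2^1 = 2.
Top: 2(3.8712406050) − (3.9394853610) = 3.8029958490
(2×3.8712406050 − 3.9394853610)/(2 − 1) = 3.8029958490
Shift from A(h/2): −0.0682447560.

3.802996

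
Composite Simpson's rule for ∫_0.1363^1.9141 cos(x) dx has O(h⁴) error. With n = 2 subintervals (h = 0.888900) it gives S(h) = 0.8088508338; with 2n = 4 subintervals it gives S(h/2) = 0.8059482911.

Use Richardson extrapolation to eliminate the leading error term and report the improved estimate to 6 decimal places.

With r = 4 the leading error scales as h^4, so the weight is 2^4 = 16.
16*0.8059482911 − 0.8088508338 = 12.0863218238
Denominator 16 − 1 = 15.
(16*0.8059482911 − 0.8088508338)/(16 − 1) = 0.8057547883

0.805755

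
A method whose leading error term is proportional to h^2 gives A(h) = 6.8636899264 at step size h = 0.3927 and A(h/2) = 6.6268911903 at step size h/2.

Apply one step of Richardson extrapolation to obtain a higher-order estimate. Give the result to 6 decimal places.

6.547958

Error is O(h^2); halving h shrinks it by 2^2 = 4.
Difference of the inputs: 6.6268911903 − 6.8636899264 = -0.2367987361
Divide by 2^2 − 1 = 3: (-0.2367987361)/3 = -0.0789329120
R = A(h/2) + (A(h/2) − A(h))/3 = 6.6268911903 − 0.0789329120 = 6.5479582783
Gap between inputs: 2.368e-01; correction applied: −0.0789329120.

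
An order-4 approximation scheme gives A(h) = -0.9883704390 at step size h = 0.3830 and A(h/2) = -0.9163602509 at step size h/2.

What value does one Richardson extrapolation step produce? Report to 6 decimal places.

-0.911560

r = 4: numerator weight 16, denominator 15.
16*(-0.9163602509) − (-0.9883704390) = -13.6733935754
Denominator 16 − 1 = 15.
Result: -0.9115595717
Correction |R − A(h/2)| = 4.801e-03; gap |A(h/2) − A(h)| = 7.201e-02.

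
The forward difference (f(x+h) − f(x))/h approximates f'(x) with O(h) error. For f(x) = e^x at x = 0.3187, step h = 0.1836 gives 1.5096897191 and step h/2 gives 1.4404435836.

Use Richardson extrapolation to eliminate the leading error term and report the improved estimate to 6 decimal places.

1.371197

The method has order 1: 2^1 = 2.
2^1*A(h/2) = 2.8808871672; minus A(h) gives 1.3711974481.
Denominator 2 − 1 = 1.
1.3711974481 ÷ 1 = 1.3711974481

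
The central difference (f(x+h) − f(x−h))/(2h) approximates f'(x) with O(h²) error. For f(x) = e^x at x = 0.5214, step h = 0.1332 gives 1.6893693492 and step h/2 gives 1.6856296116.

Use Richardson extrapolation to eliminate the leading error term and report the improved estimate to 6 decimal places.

1.684383

Leading term ∝ h^2; use weight 4 = 2^2.
4 × 1.6856296116 − 1.6893693492 = 5.0531490972
R = 5.0531490972/3 = 1.6843830324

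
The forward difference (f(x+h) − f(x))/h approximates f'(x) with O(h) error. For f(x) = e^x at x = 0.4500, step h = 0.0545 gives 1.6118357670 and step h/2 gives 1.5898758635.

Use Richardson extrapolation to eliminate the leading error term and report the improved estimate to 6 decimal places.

1.567916

r = 1: numerator weight 2, denominator 1.
Numerator 2×A(h/2) − A(h) = 2×1.5898758635 − 1.6118357670 = 1.5679159600
Divide by 2^1 − 1 = 1.
(2×1.5898758635 − 1.6118357670)/(2 − 1) = 1.5679159600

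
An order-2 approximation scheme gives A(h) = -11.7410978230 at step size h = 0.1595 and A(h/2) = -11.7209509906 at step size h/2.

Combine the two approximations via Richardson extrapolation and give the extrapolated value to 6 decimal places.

-11.714235

Method order is 2; weight 2^2 = 4.
Top: 4(-11.7209509906) − (-11.7410978230) = -35.1427061394
R = (-35.1427061394)/3 = -11.7142353798
Gap between inputs: 2.015e-02; correction applied: +0.0067156108.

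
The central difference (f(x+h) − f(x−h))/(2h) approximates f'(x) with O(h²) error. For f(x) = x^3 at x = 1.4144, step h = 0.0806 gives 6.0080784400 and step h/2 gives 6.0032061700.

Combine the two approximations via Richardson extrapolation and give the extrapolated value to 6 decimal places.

6.001582

Leading term ∝ h^2; use weight 4 = 2^2.
4×6.0032061700 − 6.0080784400 = 18.0047462400
Denominator 4 − 1 = 3.
R = 18.0047462400/3 = 6.0015820800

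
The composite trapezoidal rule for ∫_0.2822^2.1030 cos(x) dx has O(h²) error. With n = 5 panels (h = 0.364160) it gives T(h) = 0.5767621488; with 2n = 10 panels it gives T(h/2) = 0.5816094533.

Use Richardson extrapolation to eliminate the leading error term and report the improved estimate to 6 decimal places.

The method has order 2: 2^2 = 4.
Numerator 4*A(h/2) − A(h) = 4*0.5816094533 − 0.5767621488 = 1.7496756644
Divide by 2^2 − 1 = 3.
R = 1.7496756644/3 = 0.5832252215
Gap between inputs: 4.847e-03; correction applied: +0.0016157682.

0.583225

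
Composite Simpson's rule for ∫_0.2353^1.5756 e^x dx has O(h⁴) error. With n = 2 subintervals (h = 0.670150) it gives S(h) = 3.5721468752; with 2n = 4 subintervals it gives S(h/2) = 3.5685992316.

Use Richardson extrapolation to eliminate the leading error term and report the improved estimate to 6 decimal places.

With r = 4 the leading error scales as h^4, so the weight is 2^4 = 16.
Weighted: 57.0975877056 − 3.5721468752 = 53.5254408304
Denominator 16 − 1 = 15.
(16×3.5685992316 − 3.5721468752)/(16 − 1) = 3.5683627220

3.568363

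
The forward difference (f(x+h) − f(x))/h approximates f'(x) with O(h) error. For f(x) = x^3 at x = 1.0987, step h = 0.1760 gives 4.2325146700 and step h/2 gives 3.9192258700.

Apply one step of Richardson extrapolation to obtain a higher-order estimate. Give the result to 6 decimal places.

3.605937

r = 1, so 2^r = 2.
2·3.9192258700 = 7.8384517400; 7.8384517400 − 4.2325146700 = 3.6059370700
(2·3.9192258700 − 4.2325146700)/(2 − 1) = 3.6059370700
Gap between inputs: 3.133e-01; correction applied: −0.3132888000.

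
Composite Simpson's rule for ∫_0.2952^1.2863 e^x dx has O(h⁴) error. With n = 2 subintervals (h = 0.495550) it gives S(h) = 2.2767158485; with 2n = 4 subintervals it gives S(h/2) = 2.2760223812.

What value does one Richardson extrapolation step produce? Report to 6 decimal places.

2.275976

Error is O(h^4); halving h shrinks it by 2^4 = 16.
16×2.2760223812 = 36.4163580992; 36.4163580992 − 2.2767158485 = 34.1396422507
34.1396422507 ÷ 15 = 2.2759761500
Correction |R − A(h/2)| = 4.623e-05; gap |A(h/2) − A(h)| = 6.935e-04.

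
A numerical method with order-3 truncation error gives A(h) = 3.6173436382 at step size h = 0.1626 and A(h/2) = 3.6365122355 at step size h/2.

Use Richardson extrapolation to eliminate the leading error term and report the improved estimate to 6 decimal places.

3.639251

r = 3, so 2^r = 8.
A(h/2) − A(h) = 3.6365122355 − 3.6173436382 = 0.0191685973
Correction (A(h/2) − A(h))/(8 − 1) = 0.0191685973/7 = 0.0027383710
R = A(h/2) + (A(h/2) − A(h))/7 = 3.6365122355 + 0.0027383710 = 3.6392506065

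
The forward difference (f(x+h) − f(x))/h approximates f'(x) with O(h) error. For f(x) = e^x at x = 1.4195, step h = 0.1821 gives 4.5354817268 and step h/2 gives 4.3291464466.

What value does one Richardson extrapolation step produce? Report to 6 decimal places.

Method order is 1; weight 2^1 = 2.
2×4.3291464466 − 4.5354817268 = 4.1228111664
Divide by 2^1 − 1 = 1.
(2×4.3291464466 − 4.5354817268)/(2 − 1) = 4.1228111664

4.122811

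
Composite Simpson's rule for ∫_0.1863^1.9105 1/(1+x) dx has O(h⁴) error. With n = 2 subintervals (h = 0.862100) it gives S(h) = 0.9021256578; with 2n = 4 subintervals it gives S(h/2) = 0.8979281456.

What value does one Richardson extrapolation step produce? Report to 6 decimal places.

With r = 4 the leading error scales as h^4, so the weight is 2^4 = 16.
2^4 × A(h/2) = 14.3668503296; minus A(h) gives 13.4647246718.
Denominator 16 − 1 = 15.
R = 13.4647246718/15 = 0.8976483115

0.897648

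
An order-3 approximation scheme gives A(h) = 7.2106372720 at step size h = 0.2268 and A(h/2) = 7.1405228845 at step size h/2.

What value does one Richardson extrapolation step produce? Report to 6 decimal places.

Error is O(h^3); halving h shrinks it by 2^3 = 8.
8 × 7.1405228845 = 57.1241830760; subtract 7.2106372720 → 49.9135458040
(8 × 7.1405228845 − 7.2106372720)/(8 − 1) = 7.1305065434
Correction |R − A(h/2)| = 1.002e-02; gap |A(h/2) − A(h)| = 7.011e-02.

7.130507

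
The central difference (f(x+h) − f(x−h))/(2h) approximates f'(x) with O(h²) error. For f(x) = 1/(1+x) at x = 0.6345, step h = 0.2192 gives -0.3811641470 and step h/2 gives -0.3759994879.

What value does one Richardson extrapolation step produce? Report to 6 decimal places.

-0.374278

The method has order 2: 2^2 = 4.
A(h/2) − A(h) = -0.3759994879 − (-0.3811641470) = 0.0051646591
Correction (A(h/2) − A(h))/(4 − 1) = 0.0051646591/3 = 0.0017215530
R = -0.3759994879 + 0.0017215530 = -0.3742779349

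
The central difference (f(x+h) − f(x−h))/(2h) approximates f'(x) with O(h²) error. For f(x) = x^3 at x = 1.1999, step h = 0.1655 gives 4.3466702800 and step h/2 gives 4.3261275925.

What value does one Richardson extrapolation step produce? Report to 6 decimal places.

4.319280

Order 2 gives 2^r = 4 and 2^r − 1 = 3.
A(h/2) − A(h) = 4.3261275925 − 4.3466702800 = -0.0205426875
Divide by 2^2 − 1 = 3: (-0.0205426875)/3 = -0.0068475625
R = 4.3261275925 − 0.0068475625 = 4.3192800300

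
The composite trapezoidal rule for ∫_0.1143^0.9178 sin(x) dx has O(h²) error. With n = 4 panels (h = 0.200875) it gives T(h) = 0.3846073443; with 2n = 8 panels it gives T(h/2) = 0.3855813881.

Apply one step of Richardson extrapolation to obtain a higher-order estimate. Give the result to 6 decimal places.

0.385906

r = 2: numerator weight 4, denominator 3.
4*0.3855813881 − 0.3846073443 = 1.1577182081
Denominator 4 − 1 = 3.
1.1577182081 ÷ 3 = 0.3859060694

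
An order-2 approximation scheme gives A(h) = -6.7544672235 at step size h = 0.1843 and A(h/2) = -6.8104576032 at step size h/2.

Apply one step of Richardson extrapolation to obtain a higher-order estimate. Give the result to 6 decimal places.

Leading term ∝ h^2; use weight 4 = 2^2.
4·(-6.8104576032) − (-6.7544672235) = -20.4873631893
Denominator 4 − 1 = 3.
R = (-20.4873631893)/3 = -6.8291210631
Gap between inputs: 5.599e-02; correction applied: −0.0186634599.

-6.829121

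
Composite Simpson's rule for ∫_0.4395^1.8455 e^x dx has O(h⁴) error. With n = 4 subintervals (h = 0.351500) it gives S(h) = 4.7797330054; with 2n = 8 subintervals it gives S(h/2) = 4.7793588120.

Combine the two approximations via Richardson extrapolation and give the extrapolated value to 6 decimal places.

4.779334

r = 4: numerator weight 16, denominator 15.
Weighted: 76.4697409920 − 4.7797330054 = 71.6900079866
Denominator 16 − 1 = 15.
(16·4.7793588120 − 4.7797330054)/(16 − 1) = 4.7793338658
Correction |R − A(h/2)| = 2.495e-05; gap |A(h/2) − A(h)| = 3.742e-04.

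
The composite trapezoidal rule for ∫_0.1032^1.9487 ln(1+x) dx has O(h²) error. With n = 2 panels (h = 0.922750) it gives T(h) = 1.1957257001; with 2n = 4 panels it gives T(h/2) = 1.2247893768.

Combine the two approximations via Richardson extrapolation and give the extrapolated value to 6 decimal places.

Order 2 gives 2^r = 4 and 2^r − 1 = 3.
Top: 4(1.2247893768) − (1.1957257001) = 3.7034318071
Denominator 4 − 1 = 3.
3.7034318071 ÷ 3 = 1.2344772690
Shift from A(h/2): +0.0096878922.

1.234477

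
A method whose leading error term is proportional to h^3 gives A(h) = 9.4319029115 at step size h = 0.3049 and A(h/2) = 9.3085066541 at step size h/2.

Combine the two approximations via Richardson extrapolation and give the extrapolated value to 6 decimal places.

Method order is 3; weight 2^3 = 8.
8×9.3085066541 = 74.4680532328; 74.4680532328 − 9.4319029115 = 65.0361503213
65.0361503213 ÷ 7 = 9.2908786173
Gap between inputs: 1.234e-01; correction applied: −0.0176280368.

9.290879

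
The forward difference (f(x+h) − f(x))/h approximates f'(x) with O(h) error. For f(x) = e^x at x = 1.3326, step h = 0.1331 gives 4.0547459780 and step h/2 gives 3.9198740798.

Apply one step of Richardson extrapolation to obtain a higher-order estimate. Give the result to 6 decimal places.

The method has order 1: 2^1 = 2.
Difference of the inputs: 3.9198740798 − 4.0547459780 = -0.1348718982
Correction (A(h/2) − A(h))/(2 − 1) = (-0.1348718982)/1 = -0.1348718982
R = A(h/2) + (A(h/2) − A(h))/1 = 3.9198740798 − 0.1348718982 = 3.7850021816
Correction |R − A(h/2)| = 1.349e-01; gap |A(h/2) − A(h)| = 1.349e-01.

3.785002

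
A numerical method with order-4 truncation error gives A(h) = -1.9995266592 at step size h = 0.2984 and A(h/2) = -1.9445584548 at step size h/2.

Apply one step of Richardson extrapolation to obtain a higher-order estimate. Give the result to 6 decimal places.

Method order is 4; weight 2^4 = 16.
2^4·A(h/2) = -31.1129352768; minus A(h) gives -29.1134086176.
(16·(-1.9445584548) − (-1.9995266592))/(16 − 1) = -1.9408939078
Shift from A(h/2): +0.0036645470.

-1.940894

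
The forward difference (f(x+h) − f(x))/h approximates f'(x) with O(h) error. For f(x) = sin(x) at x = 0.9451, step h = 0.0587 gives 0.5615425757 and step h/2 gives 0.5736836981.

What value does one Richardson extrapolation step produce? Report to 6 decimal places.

r = 1, so 2^r = 2.
2*0.5736836981 − 0.5615425757 = 0.5858248205
Extrapolated: 0.5858248205 / 1 = 0.5858248205

0.585825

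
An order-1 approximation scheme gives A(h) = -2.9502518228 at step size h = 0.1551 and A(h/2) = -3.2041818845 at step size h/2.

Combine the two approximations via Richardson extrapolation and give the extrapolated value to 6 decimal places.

The method has order 1: 2^1 = 2.
2·(-3.2041818845) = -6.4083637690; (-6.4083637690) − (-2.9502518228) = -3.4581119462
Divide by 2^1 − 1 = 1.
(-3.4581119462) ÷ 1 = -3.4581119462
Correction |R − A(h/2)| = 2.539e-01; gap |A(h/2) − A(h)| = 2.539e-01.

-3.458112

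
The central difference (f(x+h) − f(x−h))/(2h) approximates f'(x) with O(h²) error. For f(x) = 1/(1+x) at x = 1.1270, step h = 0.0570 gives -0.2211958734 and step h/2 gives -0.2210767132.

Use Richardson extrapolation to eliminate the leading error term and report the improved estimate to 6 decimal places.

Method order is 2; weight 2^2 = 4.
Weighted: (-0.8843068528) − (-0.2211958734) = -0.6631109794
Divide by 2^2 − 1 = 3.
R = (-0.6631109794)/3 = -0.2210369931
Shift from A(h/2): +0.0000397201.

-0.221037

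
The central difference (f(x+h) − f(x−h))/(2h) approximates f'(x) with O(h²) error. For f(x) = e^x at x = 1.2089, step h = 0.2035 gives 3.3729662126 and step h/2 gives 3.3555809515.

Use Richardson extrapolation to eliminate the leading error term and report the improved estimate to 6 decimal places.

Method order is 2; weight 2^2 = 4.
Numerator 4*A(h/2) − A(h) = 4*3.3555809515 − 3.3729662126 = 10.0493575934
Divide by 2^2 − 1 = 3.
Result: 3.3497858645

3.349786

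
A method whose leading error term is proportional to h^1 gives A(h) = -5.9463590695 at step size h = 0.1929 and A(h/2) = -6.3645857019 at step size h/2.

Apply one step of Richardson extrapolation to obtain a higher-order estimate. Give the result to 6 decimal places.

-6.782812

Order 1 gives 2^r = 2 and 2^r − 1 = 1.
2·(-6.3645857019) = -12.7291714038; subtract (-5.9463590695) → -6.7828123343
Divide by 2^1 − 1 = 1.
So the Richardson estimate is -6.7828123343.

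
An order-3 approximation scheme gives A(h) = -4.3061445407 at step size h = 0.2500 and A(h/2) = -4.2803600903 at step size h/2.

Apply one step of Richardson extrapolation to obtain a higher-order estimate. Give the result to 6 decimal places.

Order 3 gives 2^r = 8 and 2^r − 1 = 7.
8·(-4.2803600903) = -34.2428807224; subtract (-4.3061445407) → -29.9367361817
Denominator 8 − 1 = 7.
Result: -4.2766765974
Correction |R − A(h/2)| = 3.683e-03; gap |A(h/2) − A(h)| = 2.578e-02.

-4.276677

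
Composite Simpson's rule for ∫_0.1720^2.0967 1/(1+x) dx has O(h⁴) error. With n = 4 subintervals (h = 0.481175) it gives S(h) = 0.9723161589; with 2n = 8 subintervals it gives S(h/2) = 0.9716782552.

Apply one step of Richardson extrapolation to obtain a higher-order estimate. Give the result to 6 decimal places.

Leading term ∝ h^4; use weight 16 = 2^4.
Difference of the inputs: 0.9716782552 − 0.9723161589 = -0.0006379037
Divide by 2^4 − 1 = 15: (-0.0006379037)/15 = -0.0000425269
R = A(h/2) + (A(h/2) − A(h))/15 = 0.9716782552 − 0.0000425269 = 0.9716357283

0.971636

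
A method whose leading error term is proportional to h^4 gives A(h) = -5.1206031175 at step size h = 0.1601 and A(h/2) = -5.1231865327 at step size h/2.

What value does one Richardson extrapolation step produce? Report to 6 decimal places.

-5.123359

r = 4, so 2^r = 16.
Weighted: (-81.9709845232) − (-5.1206031175) = -76.8503814057
(-76.8503814057) ÷ 15 = -5.1233587604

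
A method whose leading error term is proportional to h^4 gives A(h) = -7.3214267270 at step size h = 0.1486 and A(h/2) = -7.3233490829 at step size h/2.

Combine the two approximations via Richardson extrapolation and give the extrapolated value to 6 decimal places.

The method has order 4: 2^4 = 16.
16·(-7.3233490829) − (-7.3214267270) = -109.8521585994
Extrapolated: (-109.8521585994) / 15 = -7.3234772400

-7.323477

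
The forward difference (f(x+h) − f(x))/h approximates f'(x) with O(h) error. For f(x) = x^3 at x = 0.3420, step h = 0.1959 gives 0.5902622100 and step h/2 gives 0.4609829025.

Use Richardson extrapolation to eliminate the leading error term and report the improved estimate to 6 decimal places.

With r = 1 the leading error scales as h^1, so the weight is 2^1 = 2.
Difference of the inputs: 0.4609829025 − 0.5902622100 = -0.1292793075
Divide by 2^1 − 1 = 1: (-0.1292793075)/1 = -0.1292793075
R = 0.4609829025 − 0.1292793075 = 0.3317035950
Shift from A(h/2): −0.1292793075.

0.331704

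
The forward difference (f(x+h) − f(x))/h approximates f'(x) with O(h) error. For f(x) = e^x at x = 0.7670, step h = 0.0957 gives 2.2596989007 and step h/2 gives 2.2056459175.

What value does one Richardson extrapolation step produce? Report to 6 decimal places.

Error is O(h^1); halving h shrinks it by 2^1 = 2.
2^1*A(h/2) = 4.4112918350; minus A(h) gives 2.1515929343.
(2*2.2056459175 − 2.2596989007)/(2 − 1) = 2.1515929343

2.151593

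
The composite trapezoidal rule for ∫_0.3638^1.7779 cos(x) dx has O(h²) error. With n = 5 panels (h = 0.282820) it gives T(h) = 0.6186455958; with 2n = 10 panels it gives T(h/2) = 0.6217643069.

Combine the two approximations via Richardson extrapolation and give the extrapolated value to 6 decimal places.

With r = 2 the leading error scales as h^2, so the weight is 2^2 = 4.
A(h/2) − A(h) = 0.6217643069 − 0.6186455958 = 0.0031187111
Divide by 2^2 − 1 = 3: 0.0031187111/3 = 0.0010395704
R = A(h/2) + (A(h/2) − A(h))/3 = 0.6217643069 + 0.0010395704 = 0.6228038773

0.622804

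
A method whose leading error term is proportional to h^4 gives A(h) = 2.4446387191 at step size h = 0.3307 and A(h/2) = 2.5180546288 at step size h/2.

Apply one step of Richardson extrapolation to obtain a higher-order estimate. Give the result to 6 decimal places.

Method order is 4; weight 2^4 = 16.
Top: 16(2.5180546288) − (2.4446387191) = 37.8442353417
Divide by 2^4 − 1 = 15.
37.8442353417 ÷ 15 = 2.5229490228

2.522949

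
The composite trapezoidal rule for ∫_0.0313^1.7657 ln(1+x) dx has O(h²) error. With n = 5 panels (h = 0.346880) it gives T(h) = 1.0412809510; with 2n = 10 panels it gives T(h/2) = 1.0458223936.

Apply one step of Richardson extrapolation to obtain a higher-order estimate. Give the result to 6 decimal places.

The method has order 2: 2^2 = 4.
2^2·A(h/2) = 4.1832895744; minus A(h) gives 3.1420086234.
Extrapolated: 3.1420086234 / 3 = 1.0473362078
Correction |R − A(h/2)| = 1.514e-03; gap |A(h/2) − A(h)| = 4.541e-03.

1.047336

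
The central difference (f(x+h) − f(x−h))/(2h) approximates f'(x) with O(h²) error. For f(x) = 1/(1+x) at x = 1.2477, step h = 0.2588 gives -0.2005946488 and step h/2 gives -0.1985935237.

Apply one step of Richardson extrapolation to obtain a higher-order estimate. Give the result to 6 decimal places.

Leading term ∝ h^2; use weight 4 = 2^2.
4×(-0.1985935237) = -0.7943740948; (-0.7943740948) − (-0.2005946488) = -0.5937794460
Denominator 4 − 1 = 3.
Extrapolated: (-0.5937794460) / 3 = -0.1979264820
Shift from A(h/2): +0.0006670417.

-0.197926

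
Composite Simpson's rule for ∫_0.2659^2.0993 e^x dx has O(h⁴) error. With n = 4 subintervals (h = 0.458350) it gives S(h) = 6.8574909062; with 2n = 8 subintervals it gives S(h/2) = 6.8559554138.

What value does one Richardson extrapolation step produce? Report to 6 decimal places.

Order 4 gives 2^r = 16 and 2^r − 1 = 15.
16×6.8559554138 = 109.6952866208; subtract 6.8574909062 → 102.8377957146
102.8377957146 ÷ 15 = 6.8558530476

6.855853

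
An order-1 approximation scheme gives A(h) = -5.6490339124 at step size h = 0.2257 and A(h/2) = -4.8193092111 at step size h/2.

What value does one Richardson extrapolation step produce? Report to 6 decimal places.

Leading term ∝ h^1; use weight 2 = 2^1.
Difference of the inputs: -4.8193092111 − (-5.6490339124) = 0.8297247013
Correction (A(h/2) − A(h))/(2 − 1) = 0.8297247013/1 = 0.8297247013
R = -4.8193092111 + 0.8297247013 = -3.9895845098

-3.989585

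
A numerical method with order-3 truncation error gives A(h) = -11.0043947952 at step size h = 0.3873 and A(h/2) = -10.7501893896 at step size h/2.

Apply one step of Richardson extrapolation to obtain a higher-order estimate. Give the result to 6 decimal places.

r = 3, so 2^r = 8.
8×(-10.7501893896) = -86.0015151168; subtract (-11.0043947952) → -74.9971203216
Divide by 2^3 − 1 = 7.
(-74.9971203216) ÷ 7 = -10.7138743317
Correction |R − A(h/2)| = 3.632e-02; gap |A(h/2) − A(h)| = 2.542e-01.

-10.713874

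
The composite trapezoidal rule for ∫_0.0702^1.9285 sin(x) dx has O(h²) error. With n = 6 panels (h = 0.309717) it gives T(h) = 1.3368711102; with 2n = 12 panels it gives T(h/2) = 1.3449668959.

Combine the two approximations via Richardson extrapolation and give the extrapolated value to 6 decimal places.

1.347665

Method order is 2; weight 2^2 = 4.
2^2×A(h/2) = 5.3798675836; minus A(h) gives 4.0429964734.
4.0429964734 ÷ 3 = 1.3476654911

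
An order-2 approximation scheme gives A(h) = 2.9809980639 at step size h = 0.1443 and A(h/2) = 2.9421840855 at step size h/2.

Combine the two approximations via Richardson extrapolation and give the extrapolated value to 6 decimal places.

2.929246

Method order is 2; weight 2^2 = 4.
Weighted: 11.7687363420 − 2.9809980639 = 8.7877382781
Extrapolated: 8.7877382781 / 3 = 2.9292460927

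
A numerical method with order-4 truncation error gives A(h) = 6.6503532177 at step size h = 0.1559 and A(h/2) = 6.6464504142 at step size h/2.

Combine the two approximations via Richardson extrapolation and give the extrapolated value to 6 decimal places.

r = 4, so 2^r = 16.
Numerator 16 × A(h/2) − A(h) = 16 × 6.6464504142 − 6.6503532177 = 99.6928534095
Extrapolated: 99.6928534095 / 15 = 6.6461902273

6.646190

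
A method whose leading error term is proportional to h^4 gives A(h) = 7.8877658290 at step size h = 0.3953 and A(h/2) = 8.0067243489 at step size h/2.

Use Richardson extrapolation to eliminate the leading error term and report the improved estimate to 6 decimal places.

r = 4, so 2^r = 16.
Numerator 16 × A(h/2) − A(h) = 16 × 8.0067243489 − 7.8877658290 = 120.2198237534
Divide by 2^4 − 1 = 15.
(16 × 8.0067243489 − 7.8877658290)/(16 − 1) = 8.0146549169
Correction |R − A(h/2)| = 7.931e-03; gap |A(h/2) − A(h)| = 1.190e-01.

8.014655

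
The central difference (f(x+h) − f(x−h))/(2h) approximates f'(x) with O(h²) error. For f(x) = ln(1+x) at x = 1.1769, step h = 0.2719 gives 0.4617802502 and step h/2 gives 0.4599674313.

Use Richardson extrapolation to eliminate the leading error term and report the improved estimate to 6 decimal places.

0.459363

The method has order 2: 2^2 = 4.
Difference of the inputs: 0.4599674313 − 0.4617802502 = -0.0018128189
Correction (A(h/2) − A(h))/(4 − 1) = (-0.0018128189)/3 = -0.0006042730
R = 0.4599674313 − 0.0006042730 = 0.4593631583
Gap between inputs: 1.813e-03; correction applied: −0.0006042730.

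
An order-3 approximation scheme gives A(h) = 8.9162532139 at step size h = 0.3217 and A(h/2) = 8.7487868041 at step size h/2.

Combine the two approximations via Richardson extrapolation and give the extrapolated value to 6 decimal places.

8.724863

The method has order 3: 2^3 = 8.
8×8.7487868041 − 8.9162532139 = 61.0740412189
Denominator 8 − 1 = 7.
Result: 8.7248630313
Gap between inputs: 1.675e-01; correction applied: −0.0239237728.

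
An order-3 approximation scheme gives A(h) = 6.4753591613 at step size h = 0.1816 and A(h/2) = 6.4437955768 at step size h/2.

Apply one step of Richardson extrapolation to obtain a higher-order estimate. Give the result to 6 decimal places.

6.439286

Leading term ∝ h^3; use weight 8 = 2^3.
Numerator 8 × A(h/2) − A(h) = 8 × 6.4437955768 − 6.4753591613 = 45.0750054531
(8 × 6.4437955768 − 6.4753591613)/(8 − 1) = 6.4392864933
Shift from A(h/2): −0.0045090835.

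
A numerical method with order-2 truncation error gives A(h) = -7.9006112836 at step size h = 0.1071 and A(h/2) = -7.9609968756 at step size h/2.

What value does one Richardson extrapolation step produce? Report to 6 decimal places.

Error is O(h^2); halving h shrinks it by 2^2 = 4.
4*(-7.9609968756) = -31.8439875024; (-31.8439875024) − (-7.9006112836) = -23.9433762188
(-23.9433762188) ÷ 3 = -7.9811254063
Correction |R − A(h/2)| = 2.013e-02; gap |A(h/2) − A(h)| = 6.039e-02.

-7.981125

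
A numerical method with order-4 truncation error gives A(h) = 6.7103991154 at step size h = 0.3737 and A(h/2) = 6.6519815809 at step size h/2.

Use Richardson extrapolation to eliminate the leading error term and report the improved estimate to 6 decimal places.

r = 4, so 2^r = 16.
16·6.6519815809 = 106.4317052944; subtract 6.7103991154 → 99.7213061790
(16·6.6519815809 − 6.7103991154)/(16 − 1) = 6.6480870786
Shift from A(h/2): −0.0038945023.

6.648087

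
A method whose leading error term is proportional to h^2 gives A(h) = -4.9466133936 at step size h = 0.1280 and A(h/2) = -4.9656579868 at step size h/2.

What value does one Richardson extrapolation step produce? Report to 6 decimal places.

-4.972006

Method order is 2; weight 2^2 = 4.
4×(-4.9656579868) = -19.8626319472; (-19.8626319472) − (-4.9466133936) = -14.9160185536
R = (-14.9160185536)/3 = -4.9720061845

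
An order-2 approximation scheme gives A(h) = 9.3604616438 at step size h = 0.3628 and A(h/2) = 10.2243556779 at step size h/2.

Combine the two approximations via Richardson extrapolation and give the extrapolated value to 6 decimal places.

Order 2 gives 2^r = 4 and 2^r − 1 = 3.
4 × 10.2243556779 = 40.8974227116; subtract 9.3604616438 → 31.5369610678
Denominator 4 − 1 = 3.
R = 31.5369610678/3 = 10.5123203559
Correction |R − A(h/2)| = 2.880e-01; gap |A(h/2) − A(h)| = 8.639e-01.

10.512320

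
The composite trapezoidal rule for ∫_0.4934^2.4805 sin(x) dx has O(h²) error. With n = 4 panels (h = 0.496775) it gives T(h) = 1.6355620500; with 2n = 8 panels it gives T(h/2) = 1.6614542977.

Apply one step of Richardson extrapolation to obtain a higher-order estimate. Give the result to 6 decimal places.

1.670085

r = 2, so 2^r = 4.
Top: 4(1.6614542977) − (1.6355620500) = 5.0102551408
Denominator 4 − 1 = 3.
Result: 1.6700850469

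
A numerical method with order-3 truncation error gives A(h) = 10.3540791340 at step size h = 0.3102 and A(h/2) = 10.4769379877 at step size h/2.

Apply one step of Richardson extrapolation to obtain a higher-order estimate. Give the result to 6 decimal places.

Error is O(h^3); halving h shrinks it by 2^3 = 8.
A(h/2) − A(h) = 10.4769379877 − 10.3540791340 = 0.1228588537
Divide by 2^3 − 1 = 7: 0.1228588537/7 = 0.0175512648
R = A(h/2) + (A(h/2) − A(h))/7 = 10.4769379877 + 0.0175512648 = 10.4944892525
Gap between inputs: 1.229e-01; correction applied: +0.0175512648.

10.494489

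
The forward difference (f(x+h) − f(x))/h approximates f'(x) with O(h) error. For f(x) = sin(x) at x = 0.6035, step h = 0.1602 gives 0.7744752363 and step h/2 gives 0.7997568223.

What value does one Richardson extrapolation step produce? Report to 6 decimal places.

0.825038

Error is O(h^1); halving h shrinks it by 2^1 = 2.
2*0.7997568223 = 1.5995136446; subtract 0.7744752363 → 0.8250384083
(2*0.7997568223 − 0.7744752363)/(2 − 1) = 0.8250384083
Correction |R − A(h/2)| = 2.528e-02; gap |A(h/2) − A(h)| = 2.528e-02.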